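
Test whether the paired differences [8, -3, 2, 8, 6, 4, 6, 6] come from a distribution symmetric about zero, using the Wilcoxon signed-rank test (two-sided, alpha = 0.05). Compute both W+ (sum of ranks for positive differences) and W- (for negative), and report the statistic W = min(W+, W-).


Step 1: Drop any zero differences (none here) and take |d_i|.
|d| = [8, 3, 2, 8, 6, 4, 6, 6]
Step 2: Midrank |d_i| (ties get averaged ranks).
ranks: |8|->7.5, |3|->2, |2|->1, |8|->7.5, |6|->5, |4|->3, |6|->5, |6|->5
Step 3: Attach original signs; sum ranks with positive sign and with negative sign.
W+ = 7.5 + 1 + 7.5 + 5 + 3 + 5 + 5 = 34
W- = 2 = 2
(Check: W+ + W- = 36 should equal n(n+1)/2 = 36.)
Step 4: Test statistic W = min(W+, W-) = 2.
Step 5: Ties in |d|, so use the tie-corrected normal approximation.
        E[W] = n(n+1)/4 = 8*9/4 = 18.
        Tie groups: |d|=6 (t=3), |d|=8 (t=2); sum(t^3 - t) = 30.
        Var[W] = n(n+1)(2n+1)/24 - sum(t^3-t)/48 = 1224/24 - 30/48 = 50.375.
        z = (W - E[W]) / sqrt(Var[W]) = (2 - 18) / 7.0975 = -2.2543.
        Two-sided p = 2*Phi(z) = 0.024177.
Step 6: alpha = 0.05. reject H0.

W+ = 34, W- = 2, W = min = 2, p = 0.024177, reject H0.


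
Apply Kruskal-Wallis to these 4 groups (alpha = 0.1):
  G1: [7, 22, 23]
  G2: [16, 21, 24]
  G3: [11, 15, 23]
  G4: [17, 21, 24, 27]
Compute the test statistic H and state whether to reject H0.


Step 1: Combine all N = 13 observations and assign midranks.
sorted (value, group, rank): (7,G1,1), (11,G3,2), (15,G3,3), (16,G2,4), (17,G4,5), (21,G2,6.5), (21,G4,6.5), (22,G1,8), (23,G1,9.5), (23,G3,9.5), (24,G2,11.5), (24,G4,11.5), (27,G4,13)
Step 2: Sum ranks within each group.
R_1 = 18.5 (n_1 = 3)
R_2 = 22 (n_2 = 3)
R_3 = 14.5 (n_3 = 3)
R_4 = 36 (n_4 = 4)
Step 3: H = 12/(N(N+1)) * sum(R_i^2/n_i) - 3(N+1)
     = 12/(13*14) * (18.5^2/3 + 22^2/3 + 14.5^2/3 + 36^2/4) - 3*14
     = 0.065934 * 669.5 - 42
     = 2.142857.
Step 4: Ties present; correction factor C = 1 - 18/(13^3 - 13) = 0.991758. Corrected H = 2.142857 / 0.991758 = 2.160665.
Step 5: Under H0, H ~ chi^2(3); p-value = 0.539738.
Step 6: alpha = 0.1. fail to reject H0.

H = 2.1607, df = 3, p = 0.539738, fail to reject H0.


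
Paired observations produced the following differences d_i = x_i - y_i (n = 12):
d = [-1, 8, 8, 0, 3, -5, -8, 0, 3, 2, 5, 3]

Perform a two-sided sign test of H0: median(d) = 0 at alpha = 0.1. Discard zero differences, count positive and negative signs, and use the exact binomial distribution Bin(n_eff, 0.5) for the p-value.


Step 1: Discard zero differences. Original n = 12; n_eff = number of nonzero differences = 10.
Nonzero differences (with sign): -1, +8, +8, +3, -5, -8, +3, +2, +5, +3
Step 2: Count signs: positive = 7, negative = 3.
Step 3: Under H0: P(positive) = 0.5, so the number of positives S ~ Bin(10, 0.5).
Step 4: Two-sided exact p-value = sum of Bin(10,0.5) probabilities at or below the observed probability = 0.343750.
Step 5: alpha = 0.1. fail to reject H0.

n_eff = 10, pos = 7, neg = 3, p = 0.343750, fail to reject H0.


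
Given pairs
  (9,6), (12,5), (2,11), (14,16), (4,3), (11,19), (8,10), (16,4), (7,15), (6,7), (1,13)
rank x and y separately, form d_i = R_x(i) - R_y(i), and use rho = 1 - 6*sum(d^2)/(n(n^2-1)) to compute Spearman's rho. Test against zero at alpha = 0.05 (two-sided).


Step 1: Rank x and y separately (midranks; no ties here).
rank(x): 9->7, 12->9, 2->2, 14->10, 4->3, 11->8, 8->6, 16->11, 7->5, 6->4, 1->1
rank(y): 6->4, 5->3, 11->7, 16->10, 3->1, 19->11, 10->6, 4->2, 15->9, 7->5, 13->8
Step 2: d_i = R_x(i) - R_y(i); compute d_i^2.
  (7-4)^2=9, (9-3)^2=36, (2-7)^2=25, (10-10)^2=0, (3-1)^2=4, (8-11)^2=9, (6-6)^2=0, (11-2)^2=81, (5-9)^2=16, (4-5)^2=1, (1-8)^2=49
sum(d^2) = 230.
Step 3: rho = 1 - 6*230 / (11*(11^2 - 1)) = 1 - 1380/1320 = -0.045455.
Step 4: Under H0, t = rho * sqrt((n-2)/(1-rho^2)) = -0.1365 ~ t(9).
Step 5: Two-sided p-value from the t-distribution with 9 df = 0.894427.
Step 6: alpha = 0.05. fail to reject H0.

rho = -0.0455, p = 0.894427, fail to reject H0 at alpha = 0.05.


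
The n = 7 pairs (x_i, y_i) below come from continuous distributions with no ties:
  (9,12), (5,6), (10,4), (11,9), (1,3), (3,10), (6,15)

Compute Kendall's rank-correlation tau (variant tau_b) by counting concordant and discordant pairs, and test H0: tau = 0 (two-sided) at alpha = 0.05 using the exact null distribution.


Step 1: Enumerate the 21 unordered pairs (i,j) with i<j and classify each by sign(x_j-x_i) * sign(y_j-y_i).
  (1,2):dx=-4,dy=-6->C; (1,3):dx=+1,dy=-8->D; (1,4):dx=+2,dy=-3->D; (1,5):dx=-8,dy=-9->C
  (1,6):dx=-6,dy=-2->C; (1,7):dx=-3,dy=+3->D; (2,3):dx=+5,dy=-2->D; (2,4):dx=+6,dy=+3->C
  (2,5):dx=-4,dy=-3->C; (2,6):dx=-2,dy=+4->D; (2,7):dx=+1,dy=+9->C; (3,4):dx=+1,dy=+5->C
  (3,5):dx=-9,dy=-1->C; (3,6):dx=-7,dy=+6->D; (3,7):dx=-4,dy=+11->D; (4,5):dx=-10,dy=-6->C
  (4,6):dx=-8,dy=+1->D; (4,7):dx=-5,dy=+6->D; (5,6):dx=+2,dy=+7->C; (5,7):dx=+5,dy=+12->C
  (6,7):dx=+3,dy=+5->C
Step 2: C = 12, D = 9, total pairs = 21.
Step 3: tau = (C - D)/(n(n-1)/2) = (12 - 9)/21 = 0.142857.
Step 4: Exact two-sided p-value (enumerate n! = 5040 permutations of y under H0): p = 0.772619.
Step 5: alpha = 0.05. fail to reject H0.

tau_b = 0.1429 (C=12, D=9), p = 0.772619, fail to reject H0.


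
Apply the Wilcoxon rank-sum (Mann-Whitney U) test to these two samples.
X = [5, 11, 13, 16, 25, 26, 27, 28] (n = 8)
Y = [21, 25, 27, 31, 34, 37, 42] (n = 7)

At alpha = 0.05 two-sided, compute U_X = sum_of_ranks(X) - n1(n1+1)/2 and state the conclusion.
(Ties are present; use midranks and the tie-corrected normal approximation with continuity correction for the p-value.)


Step 1: Combine and sort all 15 observations; assign midranks.
sorted (value, group): (5,X), (11,X), (13,X), (16,X), (21,Y), (25,X), (25,Y), (26,X), (27,X), (27,Y), (28,X), (31,Y), (34,Y), (37,Y), (42,Y)
ranks: 5->1, 11->2, 13->3, 16->4, 21->5, 25->6.5, 25->6.5, 26->8, 27->9.5, 27->9.5, 28->11, 31->12, 34->13, 37->14, 42->15
Step 2: Rank sum for X: R1 = 1 + 2 + 3 + 4 + 6.5 + 8 + 9.5 + 11 = 45.
Step 3: U_X = R1 - n1(n1+1)/2 = 45 - 8*9/2 = 45 - 36 = 9.
       U_Y = n1*n2 - U_X = 56 - 9 = 47.
Step 4: Ties are present, so use the tie-corrected normal approximation (with continuity correction) for the p-value.
Step 5: p-value = 0.031969; compare to alpha = 0.05. reject H0.

U_X = 9, p = 0.031969, reject H0 at alpha = 0.05.


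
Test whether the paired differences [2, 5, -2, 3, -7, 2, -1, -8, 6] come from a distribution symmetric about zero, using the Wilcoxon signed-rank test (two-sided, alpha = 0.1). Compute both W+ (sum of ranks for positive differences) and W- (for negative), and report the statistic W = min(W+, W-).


Step 1: Drop any zero differences (none here) and take |d_i|.
|d| = [2, 5, 2, 3, 7, 2, 1, 8, 6]
Step 2: Midrank |d_i| (ties get averaged ranks).
ranks: |2|->3, |5|->6, |2|->3, |3|->5, |7|->8, |2|->3, |1|->1, |8|->9, |6|->7
Step 3: Attach original signs; sum ranks with positive sign and with negative sign.
W+ = 3 + 6 + 5 + 3 + 7 = 24
W- = 3 + 8 + 1 + 9 = 21
(Check: W+ + W- = 45 should equal n(n+1)/2 = 45.)
Step 4: Test statistic W = min(W+, W-) = 21.
Step 5: Ties in |d|, so use the tie-corrected normal approximation.
        E[W] = n(n+1)/4 = 9*10/4 = 22.5.
        Tie groups: |d|=2 (t=3); sum(t^3 - t) = 24.
        Var[W] = n(n+1)(2n+1)/24 - sum(t^3-t)/48 = 1710/24 - 24/48 = 70.75.
        z = (W - E[W]) / sqrt(Var[W]) = (21 - 22.5) / 8.4113 = -0.1783.
        Two-sided p = 2*Phi(z) = 0.858463.
Step 6: alpha = 0.1. fail to reject H0.

W+ = 24, W- = 21, W = min = 21, p = 0.858463, fail to reject H0.


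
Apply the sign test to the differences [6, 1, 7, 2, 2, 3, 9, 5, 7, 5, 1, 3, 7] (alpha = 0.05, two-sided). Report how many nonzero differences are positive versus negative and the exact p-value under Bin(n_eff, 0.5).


Step 1: Discard zero differences. Original n = 13; n_eff = number of nonzero differences = 13.
Nonzero differences (with sign): +6, +1, +7, +2, +2, +3, +9, +5, +7, +5, +1, +3, +7
Step 2: Count signs: positive = 13, negative = 0.
Step 3: Under H0: P(positive) = 0.5, so the number of positives S ~ Bin(13, 0.5).
Step 4: Two-sided exact p-value = sum of Bin(13,0.5) probabilities at or below the observed probability = 0.000244.
Step 5: alpha = 0.05. reject H0.

n_eff = 13, pos = 13, neg = 0, p = 0.000244, reject H0.


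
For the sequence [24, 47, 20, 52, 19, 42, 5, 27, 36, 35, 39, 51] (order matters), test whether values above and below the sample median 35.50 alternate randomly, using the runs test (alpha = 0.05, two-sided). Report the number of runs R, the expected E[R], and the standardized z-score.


Step 1: Compute median = 35.50; label A = above, B = below.
Labels in order: BABABABBABAA  (n_A = 6, n_B = 6)
Step 2: Count runs R = 10.
Step 3: Under H0 (random ordering), E[R] = 2*n_A*n_B/(n_A+n_B) + 1 = 2*6*6/12 + 1 = 7.0000.
        Var[R] = 2*n_A*n_B*(2*n_A*n_B - n_A - n_B) / ((n_A+n_B)^2 * (n_A+n_B-1)) = 4320/1584 = 2.7273.
        SD[R] = 1.6514.
Step 4: Continuity-corrected z = (R - 0.5 - E[R]) / SD[R] = (10 - 0.5 - 7.0000) / 1.6514 = 1.5138.
Step 5: Two-sided p-value via normal approximation = 2*(1 - Phi(|z|)) = 0.130070.
Step 6: alpha = 0.05. fail to reject H0.

R = 10, z = 1.5138, p = 0.130070, fail to reject H0.


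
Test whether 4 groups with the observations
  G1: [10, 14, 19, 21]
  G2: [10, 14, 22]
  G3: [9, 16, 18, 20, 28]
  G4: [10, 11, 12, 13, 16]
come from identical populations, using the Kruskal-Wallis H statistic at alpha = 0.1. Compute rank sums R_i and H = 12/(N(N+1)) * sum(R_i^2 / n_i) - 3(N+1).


Step 1: Combine all N = 17 observations and assign midranks.
sorted (value, group, rank): (9,G3,1), (10,G1,3), (10,G2,3), (10,G4,3), (11,G4,5), (12,G4,6), (13,G4,7), (14,G1,8.5), (14,G2,8.5), (16,G3,10.5), (16,G4,10.5), (18,G3,12), (19,G1,13), (20,G3,14), (21,G1,15), (22,G2,16), (28,G3,17)
Step 2: Sum ranks within each group.
R_1 = 39.5 (n_1 = 4)
R_2 = 27.5 (n_2 = 3)
R_3 = 54.5 (n_3 = 5)
R_4 = 31.5 (n_4 = 5)
Step 3: H = 12/(N(N+1)) * sum(R_i^2/n_i) - 3(N+1)
     = 12/(17*18) * (39.5^2/4 + 27.5^2/3 + 54.5^2/5 + 31.5^2/5) - 3*18
     = 0.039216 * 1434.65 - 54
     = 2.260621.
Step 4: Ties present; correction factor C = 1 - 36/(17^3 - 17) = 0.992647. Corrected H = 2.260621 / 0.992647 = 2.277366.
Step 5: Under H0, H ~ chi^2(3); p-value = 0.516871.
Step 6: alpha = 0.1. fail to reject H0.

H = 2.2774, df = 3, p = 0.516871, fail to reject H0.


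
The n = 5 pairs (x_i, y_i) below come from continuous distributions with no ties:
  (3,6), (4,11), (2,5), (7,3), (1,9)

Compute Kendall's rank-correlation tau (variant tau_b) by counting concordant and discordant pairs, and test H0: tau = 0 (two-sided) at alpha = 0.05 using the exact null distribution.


Step 1: Enumerate the 10 unordered pairs (i,j) with i<j and classify each by sign(x_j-x_i) * sign(y_j-y_i).
  (1,2):dx=+1,dy=+5->C; (1,3):dx=-1,dy=-1->C; (1,4):dx=+4,dy=-3->D; (1,5):dx=-2,dy=+3->D
  (2,3):dx=-2,dy=-6->C; (2,4):dx=+3,dy=-8->D; (2,5):dx=-3,dy=-2->C; (3,4):dx=+5,dy=-2->D
  (3,5):dx=-1,dy=+4->D; (4,5):dx=-6,dy=+6->D
Step 2: C = 4, D = 6, total pairs = 10.
Step 3: tau = (C - D)/(n(n-1)/2) = (4 - 6)/10 = -0.200000.
Step 4: Exact two-sided p-value (enumerate n! = 120 permutations of y under H0): p = 0.816667.
Step 5: alpha = 0.05. fail to reject H0.

tau_b = -0.2000 (C=4, D=6), p = 0.816667, fail to reject H0.


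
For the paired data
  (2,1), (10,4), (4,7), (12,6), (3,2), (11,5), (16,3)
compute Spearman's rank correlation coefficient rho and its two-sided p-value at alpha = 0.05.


Step 1: Rank x and y separately (midranks; no ties here).
rank(x): 2->1, 10->4, 4->3, 12->6, 3->2, 11->5, 16->7
rank(y): 1->1, 4->4, 7->7, 6->6, 2->2, 5->5, 3->3
Step 2: d_i = R_x(i) - R_y(i); compute d_i^2.
  (1-1)^2=0, (4-4)^2=0, (3-7)^2=16, (6-6)^2=0, (2-2)^2=0, (5-5)^2=0, (7-3)^2=16
sum(d^2) = 32.
Step 3: rho = 1 - 6*32 / (7*(7^2 - 1)) = 1 - 192/336 = 0.428571.
Step 4: Under H0, t = rho * sqrt((n-2)/(1-rho^2)) = 1.0607 ~ t(5).
Step 5: Two-sided p-value from the t-distribution with 5 df = 0.337368.
Step 6: alpha = 0.05. fail to reject H0.

rho = 0.4286, p = 0.337368, fail to reject H0 at alpha = 0.05.


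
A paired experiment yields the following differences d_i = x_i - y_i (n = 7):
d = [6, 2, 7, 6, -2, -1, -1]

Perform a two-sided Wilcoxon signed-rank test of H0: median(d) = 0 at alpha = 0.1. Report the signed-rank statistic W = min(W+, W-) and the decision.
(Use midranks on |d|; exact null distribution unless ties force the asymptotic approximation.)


Step 1: Drop any zero differences (none here) and take |d_i|.
|d| = [6, 2, 7, 6, 2, 1, 1]
Step 2: Midrank |d_i| (ties get averaged ranks).
ranks: |6|->5.5, |2|->3.5, |7|->7, |6|->5.5, |2|->3.5, |1|->1.5, |1|->1.5
Step 3: Attach original signs; sum ranks with positive sign and with negative sign.
W+ = 5.5 + 3.5 + 7 + 5.5 = 21.5
W- = 3.5 + 1.5 + 1.5 = 6.5
(Check: W+ + W- = 28 should equal n(n+1)/2 = 28.)
Step 4: Test statistic W = min(W+, W-) = 6.5.
Step 5: Ties in |d|, so use the tie-corrected normal approximation.
        E[W] = n(n+1)/4 = 7*8/4 = 14.
        Tie groups: |d|=1 (t=2), |d|=2 (t=2), |d|=6 (t=2); sum(t^3 - t) = 18.
        Var[W] = n(n+1)(2n+1)/24 - sum(t^3-t)/48 = 840/24 - 18/48 = 34.625.
        z = (W - E[W]) / sqrt(Var[W]) = (6.5 - 14) / 5.8843 = -1.2746.
        Two-sided p = 2*Phi(z) = 0.202459.
Step 6: alpha = 0.1. fail to reject H0.

W+ = 21.5, W- = 6.5, W = min = 6.5, p = 0.202459, fail to reject H0.


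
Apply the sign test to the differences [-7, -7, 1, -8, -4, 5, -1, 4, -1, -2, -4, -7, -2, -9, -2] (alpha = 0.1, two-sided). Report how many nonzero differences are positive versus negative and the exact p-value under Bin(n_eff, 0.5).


Step 1: Discard zero differences. Original n = 15; n_eff = number of nonzero differences = 15.
Nonzero differences (with sign): -7, -7, +1, -8, -4, +5, -1, +4, -1, -2, -4, -7, -2, -9, -2
Step 2: Count signs: positive = 3, negative = 12.
Step 3: Under H0: P(positive) = 0.5, so the number of positives S ~ Bin(15, 0.5).
Step 4: Two-sided exact p-value = sum of Bin(15,0.5) probabilities at or below the observed probability = 0.035156.
Step 5: alpha = 0.1. reject H0.

n_eff = 15, pos = 3, neg = 12, p = 0.035156, reject H0.


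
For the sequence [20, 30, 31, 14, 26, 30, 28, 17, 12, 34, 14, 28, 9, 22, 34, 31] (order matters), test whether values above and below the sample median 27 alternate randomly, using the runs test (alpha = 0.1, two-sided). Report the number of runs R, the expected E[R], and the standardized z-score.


Step 1: Compute median = 27; label A = above, B = below.
Labels in order: BAABBAABBABABBAA  (n_A = 8, n_B = 8)
Step 2: Count runs R = 10.
Step 3: Under H0 (random ordering), E[R] = 2*n_A*n_B/(n_A+n_B) + 1 = 2*8*8/16 + 1 = 9.0000.
        Var[R] = 2*n_A*n_B*(2*n_A*n_B - n_A - n_B) / ((n_A+n_B)^2 * (n_A+n_B-1)) = 14336/3840 = 3.7333.
        SD[R] = 1.9322.
Step 4: Continuity-corrected z = (R - 0.5 - E[R]) / SD[R] = (10 - 0.5 - 9.0000) / 1.9322 = 0.2588.
Step 5: Two-sided p-value via normal approximation = 2*(1 - Phi(|z|)) = 0.795809.
Step 6: alpha = 0.1. fail to reject H0.

R = 10, z = 0.2588, p = 0.795809, fail to reject H0.


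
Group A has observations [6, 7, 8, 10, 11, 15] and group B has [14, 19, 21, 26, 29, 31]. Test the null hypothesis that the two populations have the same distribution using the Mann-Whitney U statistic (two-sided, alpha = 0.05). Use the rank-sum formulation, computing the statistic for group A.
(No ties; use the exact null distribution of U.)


Step 1: Combine and sort all 12 observations; assign midranks.
sorted (value, group): (6,X), (7,X), (8,X), (10,X), (11,X), (14,Y), (15,X), (19,Y), (21,Y), (26,Y), (29,Y), (31,Y)
ranks: 6->1, 7->2, 8->3, 10->4, 11->5, 14->6, 15->7, 19->8, 21->9, 26->10, 29->11, 31->12
Step 2: Rank sum for X: R1 = 1 + 2 + 3 + 4 + 5 + 7 = 22.
Step 3: U_X = R1 - n1(n1+1)/2 = 22 - 6*7/2 = 22 - 21 = 1.
       U_Y = n1*n2 - U_X = 36 - 1 = 35.
Step 4: No ties, so the exact null distribution of U (based on enumerating the C(12,6) = 924 equally likely rank assignments) gives the two-sided p-value.
Step 5: p-value = 0.004329; compare to alpha = 0.05. reject H0.

U_X = 1, p = 0.004329, reject H0 at alpha = 0.05.


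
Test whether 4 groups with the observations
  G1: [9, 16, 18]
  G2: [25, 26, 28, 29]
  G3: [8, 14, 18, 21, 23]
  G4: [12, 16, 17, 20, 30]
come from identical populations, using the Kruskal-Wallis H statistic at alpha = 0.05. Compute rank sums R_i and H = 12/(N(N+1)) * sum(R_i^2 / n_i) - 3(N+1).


Step 1: Combine all N = 17 observations and assign midranks.
sorted (value, group, rank): (8,G3,1), (9,G1,2), (12,G4,3), (14,G3,4), (16,G1,5.5), (16,G4,5.5), (17,G4,7), (18,G1,8.5), (18,G3,8.5), (20,G4,10), (21,G3,11), (23,G3,12), (25,G2,13), (26,G2,14), (28,G2,15), (29,G2,16), (30,G4,17)
Step 2: Sum ranks within each group.
R_1 = 16 (n_1 = 3)
R_2 = 58 (n_2 = 4)
R_3 = 36.5 (n_3 = 5)
R_4 = 42.5 (n_4 = 5)
Step 3: H = 12/(N(N+1)) * sum(R_i^2/n_i) - 3(N+1)
     = 12/(17*18) * (16^2/3 + 58^2/4 + 36.5^2/5 + 42.5^2/5) - 3*18
     = 0.039216 * 1554.03 - 54
     = 6.942484.
Step 4: Ties present; correction factor C = 1 - 12/(17^3 - 17) = 0.997549. Corrected H = 6.942484 / 0.997549 = 6.959541.
Step 5: Under H0, H ~ chi^2(3); p-value = 0.073199.
Step 6: alpha = 0.05. fail to reject H0.

H = 6.9595, df = 3, p = 0.073199, fail to reject H0.


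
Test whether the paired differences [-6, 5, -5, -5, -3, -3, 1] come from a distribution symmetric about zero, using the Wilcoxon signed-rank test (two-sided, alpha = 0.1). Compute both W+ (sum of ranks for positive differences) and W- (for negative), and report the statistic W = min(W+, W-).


Step 1: Drop any zero differences (none here) and take |d_i|.
|d| = [6, 5, 5, 5, 3, 3, 1]
Step 2: Midrank |d_i| (ties get averaged ranks).
ranks: |6|->7, |5|->5, |5|->5, |5|->5, |3|->2.5, |3|->2.5, |1|->1
Step 3: Attach original signs; sum ranks with positive sign and with negative sign.
W+ = 5 + 1 = 6
W- = 7 + 5 + 5 + 2.5 + 2.5 = 22
(Check: W+ + W- = 28 should equal n(n+1)/2 = 28.)
Step 4: Test statistic W = min(W+, W-) = 6.
Step 5: Ties in |d|, so use the tie-corrected normal approximation.
        E[W] = n(n+1)/4 = 7*8/4 = 14.
        Tie groups: |d|=3 (t=2), |d|=5 (t=3); sum(t^3 - t) = 30.
        Var[W] = n(n+1)(2n+1)/24 - sum(t^3-t)/48 = 840/24 - 30/48 = 34.375.
        z = (W - E[W]) / sqrt(Var[W]) = (6 - 14) / 5.8630 = -1.3645.
        Two-sided p = 2*Phi(z) = 0.172415.
Step 6: alpha = 0.1. fail to reject H0.

W+ = 6, W- = 22, W = min = 6, p = 0.172415, fail to reject H0.


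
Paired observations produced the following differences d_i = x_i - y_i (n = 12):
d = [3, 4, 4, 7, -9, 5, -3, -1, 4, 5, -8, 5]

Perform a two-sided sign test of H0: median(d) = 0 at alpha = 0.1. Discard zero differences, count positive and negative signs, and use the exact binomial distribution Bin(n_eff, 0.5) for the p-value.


Step 1: Discard zero differences. Original n = 12; n_eff = number of nonzero differences = 12.
Nonzero differences (with sign): +3, +4, +4, +7, -9, +5, -3, -1, +4, +5, -8, +5
Step 2: Count signs: positive = 8, negative = 4.
Step 3: Under H0: P(positive) = 0.5, so the number of positives S ~ Bin(12, 0.5).
Step 4: Two-sided exact p-value = sum of Bin(12,0.5) probabilities at or below the observed probability = 0.387695.
Step 5: alpha = 0.1. fail to reject H0.

n_eff = 12, pos = 8, neg = 4, p = 0.387695, fail to reject H0.


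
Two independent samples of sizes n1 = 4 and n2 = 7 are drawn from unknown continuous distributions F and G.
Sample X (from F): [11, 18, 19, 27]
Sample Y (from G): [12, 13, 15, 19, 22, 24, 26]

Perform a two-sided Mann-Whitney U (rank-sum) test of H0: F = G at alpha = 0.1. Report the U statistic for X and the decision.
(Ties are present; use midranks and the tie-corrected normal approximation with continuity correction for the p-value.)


Step 1: Combine and sort all 11 observations; assign midranks.
sorted (value, group): (11,X), (12,Y), (13,Y), (15,Y), (18,X), (19,X), (19,Y), (22,Y), (24,Y), (26,Y), (27,X)
ranks: 11->1, 12->2, 13->3, 15->4, 18->5, 19->6.5, 19->6.5, 22->8, 24->9, 26->10, 27->11
Step 2: Rank sum for X: R1 = 1 + 5 + 6.5 + 11 = 23.5.
Step 3: U_X = R1 - n1(n1+1)/2 = 23.5 - 4*5/2 = 23.5 - 10 = 13.5.
       U_Y = n1*n2 - U_X = 28 - 13.5 = 14.5.
Step 4: Ties are present, so use the tie-corrected normal approximation (with continuity correction) for the p-value.
Step 5: p-value = 1.000000; compare to alpha = 0.1. fail to reject H0.

U_X = 13.5, p = 1.000000, fail to reject H0 at alpha = 0.1.


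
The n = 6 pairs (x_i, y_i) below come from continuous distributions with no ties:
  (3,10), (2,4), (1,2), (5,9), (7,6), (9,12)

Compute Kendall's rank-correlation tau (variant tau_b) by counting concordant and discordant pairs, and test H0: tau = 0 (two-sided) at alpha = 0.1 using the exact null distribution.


Step 1: Enumerate the 15 unordered pairs (i,j) with i<j and classify each by sign(x_j-x_i) * sign(y_j-y_i).
  (1,2):dx=-1,dy=-6->C; (1,3):dx=-2,dy=-8->C; (1,4):dx=+2,dy=-1->D; (1,5):dx=+4,dy=-4->D
  (1,6):dx=+6,dy=+2->C; (2,3):dx=-1,dy=-2->C; (2,4):dx=+3,dy=+5->C; (2,5):dx=+5,dy=+2->C
  (2,6):dx=+7,dy=+8->C; (3,4):dx=+4,dy=+7->C; (3,5):dx=+6,dy=+4->C; (3,6):dx=+8,dy=+10->C
  (4,5):dx=+2,dy=-3->D; (4,6):dx=+4,dy=+3->C; (5,6):dx=+2,dy=+6->C
Step 2: C = 12, D = 3, total pairs = 15.
Step 3: tau = (C - D)/(n(n-1)/2) = (12 - 3)/15 = 0.600000.
Step 4: Exact two-sided p-value (enumerate n! = 720 permutations of y under H0): p = 0.136111.
Step 5: alpha = 0.1. fail to reject H0.

tau_b = 0.6000 (C=12, D=3), p = 0.136111, fail to reject H0.


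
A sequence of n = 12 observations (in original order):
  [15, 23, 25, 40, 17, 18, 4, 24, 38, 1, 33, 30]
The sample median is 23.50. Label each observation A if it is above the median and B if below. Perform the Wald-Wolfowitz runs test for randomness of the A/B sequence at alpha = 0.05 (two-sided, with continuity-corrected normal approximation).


Step 1: Compute median = 23.50; label A = above, B = below.
Labels in order: BBAABBBAABAA  (n_A = 6, n_B = 6)
Step 2: Count runs R = 6.
Step 3: Under H0 (random ordering), E[R] = 2*n_A*n_B/(n_A+n_B) + 1 = 2*6*6/12 + 1 = 7.0000.
        Var[R] = 2*n_A*n_B*(2*n_A*n_B - n_A - n_B) / ((n_A+n_B)^2 * (n_A+n_B-1)) = 4320/1584 = 2.7273.
        SD[R] = 1.6514.
Step 4: Continuity-corrected z = (R + 0.5 - E[R]) / SD[R] = (6 + 0.5 - 7.0000) / 1.6514 = -0.3028.
Step 5: Two-sided p-value via normal approximation = 2*(1 - Phi(|z|)) = 0.762069.
Step 6: alpha = 0.05. fail to reject H0.

R = 6, z = -0.3028, p = 0.762069, fail to reject H0.


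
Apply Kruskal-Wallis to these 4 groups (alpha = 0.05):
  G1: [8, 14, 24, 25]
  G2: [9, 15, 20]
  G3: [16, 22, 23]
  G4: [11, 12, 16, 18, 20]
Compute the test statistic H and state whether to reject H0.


Step 1: Combine all N = 15 observations and assign midranks.
sorted (value, group, rank): (8,G1,1), (9,G2,2), (11,G4,3), (12,G4,4), (14,G1,5), (15,G2,6), (16,G3,7.5), (16,G4,7.5), (18,G4,9), (20,G2,10.5), (20,G4,10.5), (22,G3,12), (23,G3,13), (24,G1,14), (25,G1,15)
Step 2: Sum ranks within each group.
R_1 = 35 (n_1 = 4)
R_2 = 18.5 (n_2 = 3)
R_3 = 32.5 (n_3 = 3)
R_4 = 34 (n_4 = 5)
Step 3: H = 12/(N(N+1)) * sum(R_i^2/n_i) - 3(N+1)
     = 12/(15*16) * (35^2/4 + 18.5^2/3 + 32.5^2/3 + 34^2/5) - 3*16
     = 0.050000 * 1003.62 - 48
     = 2.180833.
Step 4: Ties present; correction factor C = 1 - 12/(15^3 - 15) = 0.996429. Corrected H = 2.180833 / 0.996429 = 2.188650.
Step 5: Under H0, H ~ chi^2(3); p-value = 0.534187.
Step 6: alpha = 0.05. fail to reject H0.

H = 2.1886, df = 3, p = 0.534187, fail to reject H0.


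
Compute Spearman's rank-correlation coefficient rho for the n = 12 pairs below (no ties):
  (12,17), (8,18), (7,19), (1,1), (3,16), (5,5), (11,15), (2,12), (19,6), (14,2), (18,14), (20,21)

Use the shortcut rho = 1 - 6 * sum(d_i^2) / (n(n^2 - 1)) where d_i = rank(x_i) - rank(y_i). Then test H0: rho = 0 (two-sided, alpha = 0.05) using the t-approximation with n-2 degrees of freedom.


Step 1: Rank x and y separately (midranks; no ties here).
rank(x): 12->8, 8->6, 7->5, 1->1, 3->3, 5->4, 11->7, 2->2, 19->11, 14->9, 18->10, 20->12
rank(y): 17->9, 18->10, 19->11, 1->1, 16->8, 5->3, 15->7, 12->5, 6->4, 2->2, 14->6, 21->12
Step 2: d_i = R_x(i) - R_y(i); compute d_i^2.
  (8-9)^2=1, (6-10)^2=16, (5-11)^2=36, (1-1)^2=0, (3-8)^2=25, (4-3)^2=1, (7-7)^2=0, (2-5)^2=9, (11-4)^2=49, (9-2)^2=49, (10-6)^2=16, (12-12)^2=0
sum(d^2) = 202.
Step 3: rho = 1 - 6*202 / (12*(12^2 - 1)) = 1 - 1212/1716 = 0.293706.
Step 4: Under H0, t = rho * sqrt((n-2)/(1-rho^2)) = 0.9716 ~ t(10).
Step 5: Two-sided p-value from the t-distribution with 10 df = 0.354148.
Step 6: alpha = 0.05. fail to reject H0.

rho = 0.2937, p = 0.354148, fail to reject H0 at alpha = 0.05.


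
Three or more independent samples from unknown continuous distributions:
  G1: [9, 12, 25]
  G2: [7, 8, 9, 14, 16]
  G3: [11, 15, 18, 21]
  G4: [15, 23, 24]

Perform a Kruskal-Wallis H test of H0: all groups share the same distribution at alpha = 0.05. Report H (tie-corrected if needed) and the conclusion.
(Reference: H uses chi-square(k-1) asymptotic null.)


Step 1: Combine all N = 15 observations and assign midranks.
sorted (value, group, rank): (7,G2,1), (8,G2,2), (9,G1,3.5), (9,G2,3.5), (11,G3,5), (12,G1,6), (14,G2,7), (15,G3,8.5), (15,G4,8.5), (16,G2,10), (18,G3,11), (21,G3,12), (23,G4,13), (24,G4,14), (25,G1,15)
Step 2: Sum ranks within each group.
R_1 = 24.5 (n_1 = 3)
R_2 = 23.5 (n_2 = 5)
R_3 = 36.5 (n_3 = 4)
R_4 = 35.5 (n_4 = 3)
Step 3: H = 12/(N(N+1)) * sum(R_i^2/n_i) - 3(N+1)
     = 12/(15*16) * (24.5^2/3 + 23.5^2/5 + 36.5^2/4 + 35.5^2/3) - 3*16
     = 0.050000 * 1063.68 - 48
     = 5.183958.
Step 4: Ties present; correction factor C = 1 - 12/(15^3 - 15) = 0.996429. Corrected H = 5.183958 / 0.996429 = 5.202539.
Step 5: Under H0, H ~ chi^2(3); p-value = 0.157553.
Step 6: alpha = 0.05. fail to reject H0.

H = 5.2025, df = 3, p = 0.157553, fail to reject H0.


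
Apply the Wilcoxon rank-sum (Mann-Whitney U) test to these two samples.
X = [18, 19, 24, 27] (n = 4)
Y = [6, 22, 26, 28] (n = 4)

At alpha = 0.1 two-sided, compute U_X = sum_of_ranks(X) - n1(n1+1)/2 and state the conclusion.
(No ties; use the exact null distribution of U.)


Step 1: Combine and sort all 8 observations; assign midranks.
sorted (value, group): (6,Y), (18,X), (19,X), (22,Y), (24,X), (26,Y), (27,X), (28,Y)
ranks: 6->1, 18->2, 19->3, 22->4, 24->5, 26->6, 27->7, 28->8
Step 2: Rank sum for X: R1 = 2 + 3 + 5 + 7 = 17.
Step 3: U_X = R1 - n1(n1+1)/2 = 17 - 4*5/2 = 17 - 10 = 7.
       U_Y = n1*n2 - U_X = 16 - 7 = 9.
Step 4: No ties, so the exact null distribution of U (based on enumerating the C(8,4) = 70 equally likely rank assignments) gives the two-sided p-value.
Step 5: p-value = 0.885714; compare to alpha = 0.1. fail to reject H0.

U_X = 7, p = 0.885714, fail to reject H0 at alpha = 0.1.


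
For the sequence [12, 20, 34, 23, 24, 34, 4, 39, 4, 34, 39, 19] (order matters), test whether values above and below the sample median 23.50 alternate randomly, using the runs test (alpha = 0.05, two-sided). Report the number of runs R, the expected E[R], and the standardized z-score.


Step 1: Compute median = 23.50; label A = above, B = below.
Labels in order: BBABAABABAAB  (n_A = 6, n_B = 6)
Step 2: Count runs R = 9.
Step 3: Under H0 (random ordering), E[R] = 2*n_A*n_B/(n_A+n_B) + 1 = 2*6*6/12 + 1 = 7.0000.
        Var[R] = 2*n_A*n_B*(2*n_A*n_B - n_A - n_B) / ((n_A+n_B)^2 * (n_A+n_B-1)) = 4320/1584 = 2.7273.
        SD[R] = 1.6514.
Step 4: Continuity-corrected z = (R - 0.5 - E[R]) / SD[R] = (9 - 0.5 - 7.0000) / 1.6514 = 0.9083.
Step 5: Two-sided p-value via normal approximation = 2*(1 - Phi(|z|)) = 0.363722.
Step 6: alpha = 0.05. fail to reject H0.

R = 9, z = 0.9083, p = 0.363722, fail to reject H0.


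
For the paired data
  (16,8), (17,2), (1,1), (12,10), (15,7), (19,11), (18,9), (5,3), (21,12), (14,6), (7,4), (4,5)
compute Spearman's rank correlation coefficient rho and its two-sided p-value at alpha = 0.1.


Step 1: Rank x and y separately (midranks; no ties here).
rank(x): 16->8, 17->9, 1->1, 12->5, 15->7, 19->11, 18->10, 5->3, 21->12, 14->6, 7->4, 4->2
rank(y): 8->8, 2->2, 1->1, 10->10, 7->7, 11->11, 9->9, 3->3, 12->12, 6->6, 4->4, 5->5
Step 2: d_i = R_x(i) - R_y(i); compute d_i^2.
  (8-8)^2=0, (9-2)^2=49, (1-1)^2=0, (5-10)^2=25, (7-7)^2=0, (11-11)^2=0, (10-9)^2=1, (3-3)^2=0, (12-12)^2=0, (6-6)^2=0, (4-4)^2=0, (2-5)^2=9
sum(d^2) = 84.
Step 3: rho = 1 - 6*84 / (12*(12^2 - 1)) = 1 - 504/1716 = 0.706294.
Step 4: Under H0, t = rho * sqrt((n-2)/(1-rho^2)) = 3.1550 ~ t(10).
Step 5: Two-sided p-value from the t-distribution with 10 df = 0.010245.
Step 6: alpha = 0.1. reject H0.

rho = 0.7063, p = 0.010245, reject H0 at alpha = 0.1.


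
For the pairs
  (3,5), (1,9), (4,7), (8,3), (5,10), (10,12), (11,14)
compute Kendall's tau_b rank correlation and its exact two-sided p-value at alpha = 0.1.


Step 1: Enumerate the 21 unordered pairs (i,j) with i<j and classify each by sign(x_j-x_i) * sign(y_j-y_i).
  (1,2):dx=-2,dy=+4->D; (1,3):dx=+1,dy=+2->C; (1,4):dx=+5,dy=-2->D; (1,5):dx=+2,dy=+5->C
  (1,6):dx=+7,dy=+7->C; (1,7):dx=+8,dy=+9->C; (2,3):dx=+3,dy=-2->D; (2,4):dx=+7,dy=-6->D
  (2,5):dx=+4,dy=+1->C; (2,6):dx=+9,dy=+3->C; (2,7):dx=+10,dy=+5->C; (3,4):dx=+4,dy=-4->D
  (3,5):dx=+1,dy=+3->C; (3,6):dx=+6,dy=+5->C; (3,7):dx=+7,dy=+7->C; (4,5):dx=-3,dy=+7->D
  (4,6):dx=+2,dy=+9->C; (4,7):dx=+3,dy=+11->C; (5,6):dx=+5,dy=+2->C; (5,7):dx=+6,dy=+4->C
  (6,7):dx=+1,dy=+2->C
Step 2: C = 15, D = 6, total pairs = 21.
Step 3: tau = (C - D)/(n(n-1)/2) = (15 - 6)/21 = 0.428571.
Step 4: Exact two-sided p-value (enumerate n! = 5040 permutations of y under H0): p = 0.238889.
Step 5: alpha = 0.1. fail to reject H0.

tau_b = 0.4286 (C=15, D=6), p = 0.238889, fail to reject H0.


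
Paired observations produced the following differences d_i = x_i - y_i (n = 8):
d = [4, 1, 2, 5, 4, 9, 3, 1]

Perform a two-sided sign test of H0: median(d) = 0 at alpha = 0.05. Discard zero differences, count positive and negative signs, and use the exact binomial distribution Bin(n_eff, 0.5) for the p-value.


Step 1: Discard zero differences. Original n = 8; n_eff = number of nonzero differences = 8.
Nonzero differences (with sign): +4, +1, +2, +5, +4, +9, +3, +1
Step 2: Count signs: positive = 8, negative = 0.
Step 3: Under H0: P(positive) = 0.5, so the number of positives S ~ Bin(8, 0.5).
Step 4: Two-sided exact p-value = sum of Bin(8,0.5) probabilities at or below the observed probability = 0.007812.
Step 5: alpha = 0.05. reject H0.

n_eff = 8, pos = 8, neg = 0, p = 0.007812, reject H0.


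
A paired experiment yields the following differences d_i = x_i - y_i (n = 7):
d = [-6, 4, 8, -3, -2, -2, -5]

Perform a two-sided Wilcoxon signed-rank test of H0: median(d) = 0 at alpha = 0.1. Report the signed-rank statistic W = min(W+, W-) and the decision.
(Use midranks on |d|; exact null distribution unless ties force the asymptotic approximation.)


Step 1: Drop any zero differences (none here) and take |d_i|.
|d| = [6, 4, 8, 3, 2, 2, 5]
Step 2: Midrank |d_i| (ties get averaged ranks).
ranks: |6|->6, |4|->4, |8|->7, |3|->3, |2|->1.5, |2|->1.5, |5|->5
Step 3: Attach original signs; sum ranks with positive sign and with negative sign.
W+ = 4 + 7 = 11
W- = 6 + 3 + 1.5 + 1.5 + 5 = 17
(Check: W+ + W- = 28 should equal n(n+1)/2 = 28.)
Step 4: Test statistic W = min(W+, W-) = 11.
Step 5: Ties in |d|, so use the tie-corrected normal approximation.
        E[W] = n(n+1)/4 = 7*8/4 = 14.
        Tie groups: |d|=2 (t=2); sum(t^3 - t) = 6.
        Var[W] = n(n+1)(2n+1)/24 - sum(t^3-t)/48 = 840/24 - 6/48 = 34.875.
        z = (W - E[W]) / sqrt(Var[W]) = (11 - 14) / 5.9055 = -0.5080.
        Two-sided p = 2*Phi(z) = 0.611453.
Step 6: alpha = 0.1. fail to reject H0.

W+ = 11, W- = 17, W = min = 11, p = 0.611453, fail to reject H0.


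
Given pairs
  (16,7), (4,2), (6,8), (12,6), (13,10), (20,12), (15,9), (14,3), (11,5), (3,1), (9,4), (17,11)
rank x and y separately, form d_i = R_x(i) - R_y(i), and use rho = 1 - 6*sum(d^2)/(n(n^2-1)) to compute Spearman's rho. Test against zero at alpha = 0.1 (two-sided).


Step 1: Rank x and y separately (midranks; no ties here).
rank(x): 16->10, 4->2, 6->3, 12->6, 13->7, 20->12, 15->9, 14->8, 11->5, 3->1, 9->4, 17->11
rank(y): 7->7, 2->2, 8->8, 6->6, 10->10, 12->12, 9->9, 3->3, 5->5, 1->1, 4->4, 11->11
Step 2: d_i = R_x(i) - R_y(i); compute d_i^2.
  (10-7)^2=9, (2-2)^2=0, (3-8)^2=25, (6-6)^2=0, (7-10)^2=9, (12-12)^2=0, (9-9)^2=0, (8-3)^2=25, (5-5)^2=0, (1-1)^2=0, (4-4)^2=0, (11-11)^2=0
sum(d^2) = 68.
Step 3: rho = 1 - 6*68 / (12*(12^2 - 1)) = 1 - 408/1716 = 0.762238.
Step 4: Under H0, t = rho * sqrt((n-2)/(1-rho^2)) = 3.7238 ~ t(10).
Step 5: Two-sided p-value from the t-distribution with 10 df = 0.003950.
Step 6: alpha = 0.1. reject H0.

rho = 0.7622, p = 0.003950, reject H0 at alpha = 0.1.


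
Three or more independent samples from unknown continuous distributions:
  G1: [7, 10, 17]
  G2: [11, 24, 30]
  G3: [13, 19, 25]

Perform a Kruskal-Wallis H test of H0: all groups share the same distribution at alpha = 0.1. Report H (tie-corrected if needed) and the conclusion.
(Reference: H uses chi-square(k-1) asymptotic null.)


Step 1: Combine all N = 9 observations and assign midranks.
sorted (value, group, rank): (7,G1,1), (10,G1,2), (11,G2,3), (13,G3,4), (17,G1,5), (19,G3,6), (24,G2,7), (25,G3,8), (30,G2,9)
Step 2: Sum ranks within each group.
R_1 = 8 (n_1 = 3)
R_2 = 19 (n_2 = 3)
R_3 = 18 (n_3 = 3)
Step 3: H = 12/(N(N+1)) * sum(R_i^2/n_i) - 3(N+1)
     = 12/(9*10) * (8^2/3 + 19^2/3 + 18^2/3) - 3*10
     = 0.133333 * 249.667 - 30
     = 3.288889.
Step 4: No ties, so H is used without correction.
Step 5: Under H0, H ~ chi^2(2); p-value = 0.193120.
Step 6: alpha = 0.1. fail to reject H0.

H = 3.2889, df = 2, p = 0.193120, fail to reject H0.


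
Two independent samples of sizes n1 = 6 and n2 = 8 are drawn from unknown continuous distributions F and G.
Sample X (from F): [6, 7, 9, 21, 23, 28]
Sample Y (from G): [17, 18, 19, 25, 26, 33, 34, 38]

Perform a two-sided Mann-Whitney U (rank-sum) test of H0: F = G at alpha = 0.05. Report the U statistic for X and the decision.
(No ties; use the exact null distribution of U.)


Step 1: Combine and sort all 14 observations; assign midranks.
sorted (value, group): (6,X), (7,X), (9,X), (17,Y), (18,Y), (19,Y), (21,X), (23,X), (25,Y), (26,Y), (28,X), (33,Y), (34,Y), (38,Y)
ranks: 6->1, 7->2, 9->3, 17->4, 18->5, 19->6, 21->7, 23->8, 25->9, 26->10, 28->11, 33->12, 34->13, 38->14
Step 2: Rank sum for X: R1 = 1 + 2 + 3 + 7 + 8 + 11 = 32.
Step 3: U_X = R1 - n1(n1+1)/2 = 32 - 6*7/2 = 32 - 21 = 11.
       U_Y = n1*n2 - U_X = 48 - 11 = 37.
Step 4: No ties, so the exact null distribution of U (based on enumerating the C(14,6) = 3003 equally likely rank assignments) gives the two-sided p-value.
Step 5: p-value = 0.107892; compare to alpha = 0.05. fail to reject H0.

U_X = 11, p = 0.107892, fail to reject H0 at alpha = 0.05.


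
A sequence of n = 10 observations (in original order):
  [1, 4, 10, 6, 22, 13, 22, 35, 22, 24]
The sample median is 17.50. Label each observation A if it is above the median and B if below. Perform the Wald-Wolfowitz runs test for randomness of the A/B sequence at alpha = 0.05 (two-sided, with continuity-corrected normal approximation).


Step 1: Compute median = 17.50; label A = above, B = below.
Labels in order: BBBBABAAAA  (n_A = 5, n_B = 5)
Step 2: Count runs R = 4.
Step 3: Under H0 (random ordering), E[R] = 2*n_A*n_B/(n_A+n_B) + 1 = 2*5*5/10 + 1 = 6.0000.
        Var[R] = 2*n_A*n_B*(2*n_A*n_B - n_A - n_B) / ((n_A+n_B)^2 * (n_A+n_B-1)) = 2000/900 = 2.2222.
        SD[R] = 1.4907.
Step 4: Continuity-corrected z = (R + 0.5 - E[R]) / SD[R] = (4 + 0.5 - 6.0000) / 1.4907 = -1.0062.
Step 5: Two-sided p-value via normal approximation = 2*(1 - Phi(|z|)) = 0.314305.
Step 6: alpha = 0.05. fail to reject H0.

R = 4, z = -1.0062, p = 0.314305, fail to reject H0.


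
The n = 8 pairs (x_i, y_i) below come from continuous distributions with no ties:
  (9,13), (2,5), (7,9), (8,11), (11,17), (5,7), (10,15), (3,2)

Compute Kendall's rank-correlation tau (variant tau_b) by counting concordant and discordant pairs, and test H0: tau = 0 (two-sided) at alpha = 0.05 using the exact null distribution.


Step 1: Enumerate the 28 unordered pairs (i,j) with i<j and classify each by sign(x_j-x_i) * sign(y_j-y_i).
  (1,2):dx=-7,dy=-8->C; (1,3):dx=-2,dy=-4->C; (1,4):dx=-1,dy=-2->C; (1,5):dx=+2,dy=+4->C
  (1,6):dx=-4,dy=-6->C; (1,7):dx=+1,dy=+2->C; (1,8):dx=-6,dy=-11->C; (2,3):dx=+5,dy=+4->C
  (2,4):dx=+6,dy=+6->C; (2,5):dx=+9,dy=+12->C; (2,6):dx=+3,dy=+2->C; (2,7):dx=+8,dy=+10->C
  (2,8):dx=+1,dy=-3->D; (3,4):dx=+1,dy=+2->C; (3,5):dx=+4,dy=+8->C; (3,6):dx=-2,dy=-2->C
  (3,7):dx=+3,dy=+6->C; (3,8):dx=-4,dy=-7->C; (4,5):dx=+3,dy=+6->C; (4,6):dx=-3,dy=-4->C
  (4,7):dx=+2,dy=+4->C; (4,8):dx=-5,dy=-9->C; (5,6):dx=-6,dy=-10->C; (5,7):dx=-1,dy=-2->C
  (5,8):dx=-8,dy=-15->C; (6,7):dx=+5,dy=+8->C; (6,8):dx=-2,dy=-5->C; (7,8):dx=-7,dy=-13->C
Step 2: C = 27, D = 1, total pairs = 28.
Step 3: tau = (C - D)/(n(n-1)/2) = (27 - 1)/28 = 0.928571.
Step 4: Exact two-sided p-value (enumerate n! = 40320 permutations of y under H0): p = 0.000397.
Step 5: alpha = 0.05. reject H0.

tau_b = 0.9286 (C=27, D=1), p = 0.000397, reject H0.


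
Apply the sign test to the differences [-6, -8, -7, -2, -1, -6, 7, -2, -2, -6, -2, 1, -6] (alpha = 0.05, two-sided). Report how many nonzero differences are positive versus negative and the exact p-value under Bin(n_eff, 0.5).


Step 1: Discard zero differences. Original n = 13; n_eff = number of nonzero differences = 13.
Nonzero differences (with sign): -6, -8, -7, -2, -1, -6, +7, -2, -2, -6, -2, +1, -6
Step 2: Count signs: positive = 2, negative = 11.
Step 3: Under H0: P(positive) = 0.5, so the number of positives S ~ Bin(13, 0.5).
Step 4: Two-sided exact p-value = sum of Bin(13,0.5) probabilities at or below the observed probability = 0.022461.
Step 5: alpha = 0.05. reject H0.

n_eff = 13, pos = 2, neg = 11, p = 0.022461, reject H0.


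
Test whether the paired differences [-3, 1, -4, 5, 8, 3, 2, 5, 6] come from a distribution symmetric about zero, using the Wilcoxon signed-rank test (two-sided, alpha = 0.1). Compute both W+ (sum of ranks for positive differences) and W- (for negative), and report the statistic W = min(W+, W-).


Step 1: Drop any zero differences (none here) and take |d_i|.
|d| = [3, 1, 4, 5, 8, 3, 2, 5, 6]
Step 2: Midrank |d_i| (ties get averaged ranks).
ranks: |3|->3.5, |1|->1, |4|->5, |5|->6.5, |8|->9, |3|->3.5, |2|->2, |5|->6.5, |6|->8
Step 3: Attach original signs; sum ranks with positive sign and with negative sign.
W+ = 1 + 6.5 + 9 + 3.5 + 2 + 6.5 + 8 = 36.5
W- = 3.5 + 5 = 8.5
(Check: W+ + W- = 45 should equal n(n+1)/2 = 45.)
Step 4: Test statistic W = min(W+, W-) = 8.5.
Step 5: Ties in |d|, so use the tie-corrected normal approximation.
        E[W] = n(n+1)/4 = 9*10/4 = 22.5.
        Tie groups: |d|=3 (t=2), |d|=5 (t=2); sum(t^3 - t) = 12.
        Var[W] = n(n+1)(2n+1)/24 - sum(t^3-t)/48 = 1710/24 - 12/48 = 71.
        z = (W - E[W]) / sqrt(Var[W]) = (8.5 - 22.5) / 8.4261 = -1.6615.
        Two-sided p = 2*Phi(z) = 0.096614.
Step 6: alpha = 0.1. reject H0.

W+ = 36.5, W- = 8.5, W = min = 8.5, p = 0.096614, reject H0.


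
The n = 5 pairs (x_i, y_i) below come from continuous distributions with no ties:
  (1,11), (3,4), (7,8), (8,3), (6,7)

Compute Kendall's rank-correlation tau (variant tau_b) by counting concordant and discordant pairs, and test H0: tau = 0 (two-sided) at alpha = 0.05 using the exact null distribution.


Step 1: Enumerate the 10 unordered pairs (i,j) with i<j and classify each by sign(x_j-x_i) * sign(y_j-y_i).
  (1,2):dx=+2,dy=-7->D; (1,3):dx=+6,dy=-3->D; (1,4):dx=+7,dy=-8->D; (1,5):dx=+5,dy=-4->D
  (2,3):dx=+4,dy=+4->C; (2,4):dx=+5,dy=-1->D; (2,5):dx=+3,dy=+3->C; (3,4):dx=+1,dy=-5->D
  (3,5):dx=-1,dy=-1->C; (4,5):dx=-2,dy=+4->D
Step 2: C = 3, D = 7, total pairs = 10.
Step 3: tau = (C - D)/(n(n-1)/2) = (3 - 7)/10 = -0.400000.
Step 4: Exact two-sided p-value (enumerate n! = 120 permutations of y under H0): p = 0.483333.
Step 5: alpha = 0.05. fail to reject H0.

tau_b = -0.4000 (C=3, D=7), p = 0.483333, fail to reject H0.


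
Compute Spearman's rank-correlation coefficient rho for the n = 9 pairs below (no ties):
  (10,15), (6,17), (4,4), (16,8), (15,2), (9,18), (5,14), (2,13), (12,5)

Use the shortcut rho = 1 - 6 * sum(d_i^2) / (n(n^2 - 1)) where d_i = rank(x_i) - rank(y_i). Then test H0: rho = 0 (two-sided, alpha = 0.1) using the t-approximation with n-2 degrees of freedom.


Step 1: Rank x and y separately (midranks; no ties here).
rank(x): 10->6, 6->4, 4->2, 16->9, 15->8, 9->5, 5->3, 2->1, 12->7
rank(y): 15->7, 17->8, 4->2, 8->4, 2->1, 18->9, 14->6, 13->5, 5->3
Step 2: d_i = R_x(i) - R_y(i); compute d_i^2.
  (6-7)^2=1, (4-8)^2=16, (2-2)^2=0, (9-4)^2=25, (8-1)^2=49, (5-9)^2=16, (3-6)^2=9, (1-5)^2=16, (7-3)^2=16
sum(d^2) = 148.
Step 3: rho = 1 - 6*148 / (9*(9^2 - 1)) = 1 - 888/720 = -0.233333.
Step 4: Under H0, t = rho * sqrt((n-2)/(1-rho^2)) = -0.6349 ~ t(7).
Step 5: Two-sided p-value from the t-distribution with 7 df = 0.545699.
Step 6: alpha = 0.1. fail to reject H0.

rho = -0.2333, p = 0.545699, fail to reject H0 at alpha = 0.1.
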